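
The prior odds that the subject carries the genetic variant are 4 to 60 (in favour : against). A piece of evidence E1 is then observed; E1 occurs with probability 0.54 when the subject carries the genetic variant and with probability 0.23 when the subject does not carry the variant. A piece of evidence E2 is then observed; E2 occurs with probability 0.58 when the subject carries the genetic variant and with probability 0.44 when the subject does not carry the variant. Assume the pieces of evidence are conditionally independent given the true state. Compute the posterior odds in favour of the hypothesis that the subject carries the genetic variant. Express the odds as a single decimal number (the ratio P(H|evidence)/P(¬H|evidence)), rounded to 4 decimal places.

Posterior odds ≈ 0.2063

Prior odds = 4/60 = 0.066667. In log-odds, ln(0.066667) = -2.7081.
Add log likelihood ratios: ln(2.3478) + ln(1.3182) = 1.1297.
Posterior log-odds = -1.5783, so posterior odds = exp(-1.5783) = 0.20632.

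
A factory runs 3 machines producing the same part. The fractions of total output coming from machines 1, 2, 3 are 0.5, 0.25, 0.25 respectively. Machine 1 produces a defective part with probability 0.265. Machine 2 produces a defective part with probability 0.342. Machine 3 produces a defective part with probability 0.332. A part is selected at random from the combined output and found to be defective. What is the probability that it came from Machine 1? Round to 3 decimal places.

Tabulate prior·likelihood by source: [1] prior 0.5, lik 0.265, product 0.1325; [2] prior 0.25, lik 0.342, product 0.08550; [3] prior 0.25, lik 0.332, product 0.08300.
Normalizing constant = 0.30100; the posterior for Machine 1 is its product over the sum, 0.1325/0.30100 = 0.440.

Posterior probability ≈ 0.440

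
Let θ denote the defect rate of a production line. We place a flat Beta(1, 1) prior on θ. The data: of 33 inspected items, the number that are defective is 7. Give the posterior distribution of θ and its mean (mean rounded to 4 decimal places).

Posterior: Beta(8, 27); mean ≈ 0.2286

Observing 7 successes and 26 failures updates Beta(1, 1) by adding the success and failure counts to the two shape parameters: α = 1+7 = 8, β = 1+26 = 27.
Posterior mean = α/(α+β) = 8/35 = 0.2286.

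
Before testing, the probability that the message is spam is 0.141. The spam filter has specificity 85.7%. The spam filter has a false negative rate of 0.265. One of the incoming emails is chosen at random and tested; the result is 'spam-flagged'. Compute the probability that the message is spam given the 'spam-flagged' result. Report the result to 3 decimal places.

P(H | E) ≈ 0.458

Let H be the event that the message is spam. P(H) = 0.141, so P(¬H) = 0.859. With E the 'spam-flagged' result, P(E|H) = 0.735 and P(E|¬H) = 0.143.
P(E) = 0.735·0.141 + 0.143·0.859 = 0.10363 + 0.12284 = 0.22647.
By Bayes' theorem, P(H|E) = 0.10363 / 0.22647 = 0.458.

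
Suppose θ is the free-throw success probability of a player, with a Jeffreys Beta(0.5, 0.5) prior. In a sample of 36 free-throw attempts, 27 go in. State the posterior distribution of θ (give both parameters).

Posterior: Beta(27.5, 9.5)

The binomial likelihood is conjugate to the Beta prior: with 27 successes and 9 failures, the posterior is Beta(0.5+27, 0.5+9) = Beta(27.5, 9.5).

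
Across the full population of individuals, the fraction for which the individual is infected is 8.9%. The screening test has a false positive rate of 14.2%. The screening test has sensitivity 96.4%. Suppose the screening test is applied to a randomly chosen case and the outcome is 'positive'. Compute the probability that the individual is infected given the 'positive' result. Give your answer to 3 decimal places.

Write H for 'the individual is infected'. Prior odds H:¬H = 0.089/0.911 = 0.097695. For the 'positive' outcome, the likelihood ratio is 0.964/0.142 = 6.7887.
Posterior odds = 0.097695 × 6.7887 = 0.66322, so P(H|E) = 0.66322/(1+0.66322) = 0.399.

P(H | E) ≈ 0.399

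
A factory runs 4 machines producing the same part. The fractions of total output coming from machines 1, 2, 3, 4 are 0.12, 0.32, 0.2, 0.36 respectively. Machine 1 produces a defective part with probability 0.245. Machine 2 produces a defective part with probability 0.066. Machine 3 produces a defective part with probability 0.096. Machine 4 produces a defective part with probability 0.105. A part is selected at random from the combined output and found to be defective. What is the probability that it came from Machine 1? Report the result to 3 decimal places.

Tabulate prior·likelihood by source: [1] prior 0.12, lik 0.245, product 0.02940; [2] prior 0.32, lik 0.066, product 0.02112; [3] prior 0.2, lik 0.096, product 0.01920; [4] prior 0.36, lik 0.105, product 0.03780.
Normalizing constant = 0.10752; the posterior for Machine 1 is its product over the sum, 0.02940/0.10752 = 0.273.

Posterior probability ≈ 0.273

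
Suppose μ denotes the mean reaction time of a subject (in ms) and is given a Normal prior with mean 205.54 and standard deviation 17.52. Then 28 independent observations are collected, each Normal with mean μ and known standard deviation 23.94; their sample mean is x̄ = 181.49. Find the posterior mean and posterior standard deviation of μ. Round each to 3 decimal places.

With known σ, the Normal prior is conjugate. Weight on the data is w = (n/σ²)/(n/σ² + 1/τ₀²) = 0.0488551/(0.0488551+0.00325786) = 0.93748.
Posterior mean = w·x̄ + (1−w)·μ₀ = 0.93748·181.49 + 0.062515·205.54 = 182.993. Posterior variance = 1/(0.0488551+0.00325786) = 19.1891, so SD = 4.381.

Posterior mean ≈ 182.993; posterior SD ≈ 4.381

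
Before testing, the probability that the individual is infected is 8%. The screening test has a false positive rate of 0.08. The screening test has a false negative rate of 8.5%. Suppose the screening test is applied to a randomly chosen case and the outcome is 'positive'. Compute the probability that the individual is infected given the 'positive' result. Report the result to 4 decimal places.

Write H for 'the individual is infected'. Prior odds H:¬H = 0.08/0.92 = 0.086957. For the 'positive' outcome, the likelihood ratio is 0.915/0.08 = 11.438.
Posterior odds = 0.086957 × 11.438 = 0.99457, so P(H|E) = 0.99457/(1+0.99457) = 0.4986.

P(H | E) ≈ 0.4986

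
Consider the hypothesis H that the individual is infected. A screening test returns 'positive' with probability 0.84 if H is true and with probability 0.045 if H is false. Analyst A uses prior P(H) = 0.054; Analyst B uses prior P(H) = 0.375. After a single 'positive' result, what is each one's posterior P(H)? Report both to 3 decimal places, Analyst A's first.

The likelihood ratio for a 'positive' result is 0.84/0.045 = 18.667.
Analyst A: prior odds 0.054/0.946 = 0.057082; posterior odds 1.0655; posterior probability 0.516.
Analyst B: prior odds 0.375/0.625 = 0.60000; posterior odds 11.200; posterior probability 0.918.

Analyst A: 0.516; Analyst B: 0.918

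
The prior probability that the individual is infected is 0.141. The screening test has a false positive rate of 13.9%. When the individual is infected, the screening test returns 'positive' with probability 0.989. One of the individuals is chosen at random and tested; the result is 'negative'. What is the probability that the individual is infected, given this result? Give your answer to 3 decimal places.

P(H | E) ≈ 0.002

Let H be the event that the individual is infected. P(H) = 0.141, so P(¬H) = 0.859. With E the 'negative' result, P(E|H) = 0.011 and P(E|¬H) = 0.861.
P(E) = 0.011·0.141 + 0.861·0.859 = 0.0015510 + 0.73960 = 0.74115.
By Bayes' theorem, P(H|E) = 0.0015510 / 0.74115 = 0.002.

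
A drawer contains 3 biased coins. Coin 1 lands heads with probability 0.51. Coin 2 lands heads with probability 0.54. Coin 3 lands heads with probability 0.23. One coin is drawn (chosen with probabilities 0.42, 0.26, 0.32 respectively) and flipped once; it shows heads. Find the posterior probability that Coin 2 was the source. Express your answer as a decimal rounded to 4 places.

Tabulate prior·likelihood by source: [1] prior 0.42, lik 0.51, product 0.2142; [2] prior 0.26, lik 0.54, product 0.1404; [3] prior 0.32, lik 0.23, product 0.07360.
Normalizing constant = 0.42820; the posterior for Coin 2 is its product over the sum, 0.1404/0.42820 = 0.3279.

Posterior probability ≈ 0.3279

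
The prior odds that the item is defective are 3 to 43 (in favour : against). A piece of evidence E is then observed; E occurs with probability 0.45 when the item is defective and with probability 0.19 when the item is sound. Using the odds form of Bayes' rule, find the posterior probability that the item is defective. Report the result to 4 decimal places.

Prior odds = 3/43 = 0.069767. In log-odds, ln(0.069767) = -2.6626.
Add log likelihood ratio: ln(2.3684) = 0.86222.
Posterior log-odds = -1.8004, so posterior odds = exp(-1.8004) = 0.16524. Converting, P(H|E) = 0.16524/1.1652 = 0.1418.

Posterior probability ≈ 0.1418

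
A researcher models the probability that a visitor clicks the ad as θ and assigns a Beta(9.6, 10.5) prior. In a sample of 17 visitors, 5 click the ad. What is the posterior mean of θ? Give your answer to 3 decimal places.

Posterior mean ≈ 0.394

The binomial likelihood is conjugate to the Beta prior: with 5 successes and 12 failures, the posterior is Beta(9.6+5, 10.5+12) = Beta(14.6, 22.5).
Posterior mean = α/(α+β) = 14.6/37.1 = 0.394.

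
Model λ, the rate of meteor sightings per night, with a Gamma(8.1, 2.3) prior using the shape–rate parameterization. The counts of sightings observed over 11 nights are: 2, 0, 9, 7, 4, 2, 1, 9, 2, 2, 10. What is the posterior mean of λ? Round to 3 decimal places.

Posterior mean ≈ 4.218

Total count ∑xᵢ = 48 over n = 11 nights.
Gamma is conjugate to the Poisson likelihood: posterior is Gamma(shape = 8.1+48 = 56.1, rate = 2.3+11 = 13.3).
Posterior mean = shape/rate = 56.1/13.3 = 4.218.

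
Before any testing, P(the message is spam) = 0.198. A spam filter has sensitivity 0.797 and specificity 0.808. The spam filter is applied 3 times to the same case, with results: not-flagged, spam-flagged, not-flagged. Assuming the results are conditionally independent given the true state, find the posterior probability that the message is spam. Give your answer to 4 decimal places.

Posterior P(H) ≈ 0.0608

Let H be the event that the message is spam; start with P(H) = 0.198. P('spam-flagged'|H) = 0.797, P('spam-flagged'|¬H) = 0.192.
Update on result 1 ('not-flagged'): P(H) ← 0.203·0.1980 / (0.203·0.1980 + 0.808·0.8020) = 0.040194/0.68821 = 0.0584.
Update on result 2 ('spam-flagged'): P(H) ← 0.797·0.0584 / (0.797·0.0584 + 0.192·0.9416) = 0.046548/0.22733 = 0.2048.
Update on result 3 ('not-flagged'): P(H) ← 0.203·0.2048 / (0.203·0.2048 + 0.808·0.7952) = 0.041565/0.68412 = 0.0608.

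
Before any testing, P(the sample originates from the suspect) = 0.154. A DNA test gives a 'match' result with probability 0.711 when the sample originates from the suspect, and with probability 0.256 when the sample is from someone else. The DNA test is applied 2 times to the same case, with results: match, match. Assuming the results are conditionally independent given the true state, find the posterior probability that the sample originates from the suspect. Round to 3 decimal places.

Let H be the event that the sample originates from the suspect; start with P(H) = 0.154. P('match'|H) = 0.711, P('match'|¬H) = 0.256.
Update on result 1 ('match'): P(H) ← 0.711·0.1540 / (0.711·0.1540 + 0.256·0.8460) = 0.10949/0.32607 = 0.3358.
Update on result 2 ('match'): P(H) ← 0.711·0.3358 / (0.711·0.3358 + 0.256·0.6642) = 0.23875/0.40879 = 0.5841.

Posterior P(H) ≈ 0.584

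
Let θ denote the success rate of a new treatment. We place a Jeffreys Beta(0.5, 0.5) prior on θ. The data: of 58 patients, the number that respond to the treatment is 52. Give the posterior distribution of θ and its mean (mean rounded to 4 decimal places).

Posterior: Beta(52.5, 6.5); mean ≈ 0.8898

Observing 52 successes and 6 failures updates Beta(0.5, 0.5) by adding the success and failure counts to the two shape parameters: α = 0.5+52 = 52.5, β = 0.5+6 = 6.5.
E[θ | data] = 52.5/(52.5+6.5) = 0.8898.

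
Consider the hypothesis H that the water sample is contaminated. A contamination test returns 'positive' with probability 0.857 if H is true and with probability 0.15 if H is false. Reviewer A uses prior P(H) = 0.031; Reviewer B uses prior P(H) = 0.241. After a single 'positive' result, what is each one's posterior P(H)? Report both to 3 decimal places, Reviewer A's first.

P('+'|H) = 0.857, P('+'|¬H) = 0.15.
Reviewer A: numerator 0.857·0.031 = 0.026567; evidence = 0.026567+0.15·0.969 = 0.17192; posterior = 0.155.
Reviewer B: numerator 0.857·0.241 = 0.20654; evidence = 0.20654+0.15·0.759 = 0.32039; posterior = 0.645.

Reviewer A: 0.155; Reviewer B: 0.645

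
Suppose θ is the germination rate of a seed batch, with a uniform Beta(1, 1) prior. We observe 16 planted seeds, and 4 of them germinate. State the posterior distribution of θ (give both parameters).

Posterior: Beta(5, 13)

The binomial likelihood is conjugate to the Beta prior: with 4 successes and 12 failures, the posterior is Beta(1+4, 1+12) = Beta(5, 13).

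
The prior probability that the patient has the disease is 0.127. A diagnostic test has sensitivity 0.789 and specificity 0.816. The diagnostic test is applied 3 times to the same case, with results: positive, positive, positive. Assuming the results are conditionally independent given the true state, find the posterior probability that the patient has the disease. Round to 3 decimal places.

Posterior P(H) ≈ 0.920

Let H be the event that the patient has the disease; start with P(H) = 0.127. P('positive'|H) = 0.789, P('positive'|¬H) = 0.184.
Update on result 1 ('positive'): P(H) ← 0.789·0.1270 / (0.789·0.1270 + 0.184·0.8730) = 0.10020/0.26083 = 0.3842.
Update on result 2 ('positive'): P(H) ← 0.789·0.3842 / (0.789·0.3842 + 0.184·0.6158) = 0.30310/0.41642 = 0.7279.
Update on result 3 ('positive'): P(H) ← 0.789·0.7279 / (0.789·0.7279 + 0.184·0.2721) = 0.57430/0.62437 = 0.9198.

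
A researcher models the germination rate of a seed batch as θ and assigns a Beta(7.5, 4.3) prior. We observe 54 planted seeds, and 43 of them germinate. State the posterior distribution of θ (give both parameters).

Observing 43 successes and 11 failures updates Beta(7.5, 4.3) by adding the success and failure counts to the two shape parameters: α = 7.5+43 = 50.5, β = 4.3+11 = 15.3.

Posterior: Beta(50.5, 15.3)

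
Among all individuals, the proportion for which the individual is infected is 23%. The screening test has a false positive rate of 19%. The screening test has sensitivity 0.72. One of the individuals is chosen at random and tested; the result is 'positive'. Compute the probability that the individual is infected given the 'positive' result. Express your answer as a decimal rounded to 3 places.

Write H for 'the individual is infected'. Prior odds H:¬H = 0.23/0.77 = 0.29870. For the 'positive' outcome, the likelihood ratio is 0.72/0.19 = 3.7895.
Posterior odds = 0.29870 × 3.7895 = 1.1319, so P(H|E) = 1.1319/(1+1.1319) = 0.531.

P(H | E) ≈ 0.531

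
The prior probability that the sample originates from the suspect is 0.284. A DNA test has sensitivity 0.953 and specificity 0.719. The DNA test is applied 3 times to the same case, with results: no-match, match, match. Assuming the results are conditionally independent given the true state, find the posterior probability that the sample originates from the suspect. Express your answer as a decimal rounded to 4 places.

Posterior P(H) ≈ 0.2297

Let H be the event that the sample originates from the suspect; start with P(H) = 0.284. P('match'|H) = 0.953, P('match'|¬H) = 0.281.
Update on result 1 ('no-match'): P(H) ← 0.047·0.2840 / (0.047·0.2840 + 0.719·0.7160) = 0.013348/0.52815 = 0.0253.
Update on result 2 ('match'): P(H) ← 0.953·0.0253 / (0.953·0.0253 + 0.281·0.9747) = 0.024085/0.29798 = 0.0808.
Update on result 3 ('match'): P(H) ← 0.953·0.0808 / (0.953·0.0808 + 0.281·0.9192) = 0.077028/0.33532 = 0.2297.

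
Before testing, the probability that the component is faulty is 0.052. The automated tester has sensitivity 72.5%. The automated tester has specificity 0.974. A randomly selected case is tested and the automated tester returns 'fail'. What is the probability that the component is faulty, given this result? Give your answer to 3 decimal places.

Let H be the event that the component is faulty. P(H) = 0.052, so P(¬H) = 0.948. With E the 'fail' result, P(E|H) = 0.725 and P(E|¬H) = 0.026.
P(E) = 0.725·0.052 + 0.026·0.948 = 0.037700 + 0.024648 = 0.062348.
By Bayes' theorem, P(H|E) = 0.037700 / 0.062348 = 0.605.

P(H | E) ≈ 0.605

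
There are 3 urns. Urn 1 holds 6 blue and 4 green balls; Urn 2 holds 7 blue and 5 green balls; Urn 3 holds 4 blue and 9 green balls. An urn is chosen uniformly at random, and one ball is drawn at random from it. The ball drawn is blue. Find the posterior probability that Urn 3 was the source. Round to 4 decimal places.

P(blue|Urn 1) = 0.6; P(blue|Urn 2) = 0.5833; P(blue|Urn 3) = 0.3077.
Prior × likelihood for each source: 0.333333·0.6=0.2000, 0.333333·0.5833=0.1944, 0.333333·0.3077=0.1026. Summing gives P(blue) = 0.49701.
P(Urn 3 | blue) = 0.1026 / 0.49701 = 0.2064.

Posterior probability ≈ 0.2064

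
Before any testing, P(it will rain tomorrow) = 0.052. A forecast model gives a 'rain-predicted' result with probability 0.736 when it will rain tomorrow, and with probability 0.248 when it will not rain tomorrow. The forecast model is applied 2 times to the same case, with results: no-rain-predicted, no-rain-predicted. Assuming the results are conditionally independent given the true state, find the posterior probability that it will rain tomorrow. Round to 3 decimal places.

With H the event that it will rain tomorrow, the joint likelihood of the observed sequence is P(data|H) = 0.264·0.264 = 0.069696 and P(data|¬H) = 0.752·0.752 = 0.56550.
Bayes: P(H|data) = 0.052·0.069696 / (0.052·0.069696 + 0.948·0.56550) = 0.0036242/0.53972 = 0.0067.

Posterior P(H) ≈ 0.007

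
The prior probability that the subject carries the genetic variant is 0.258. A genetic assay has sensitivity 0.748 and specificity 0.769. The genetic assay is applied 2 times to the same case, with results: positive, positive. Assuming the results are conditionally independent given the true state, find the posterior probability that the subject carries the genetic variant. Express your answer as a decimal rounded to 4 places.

Posterior P(H) ≈ 0.7848

With H the event that the subject carries the genetic variant, the joint likelihood of the observed sequence is P(data|H) = 0.748·0.748 = 0.55950 and P(data|¬H) = 0.231·0.231 = 0.053361.
Bayes: P(H|data) = 0.258·0.55950 / (0.258·0.55950 + 0.742·0.053361) = 0.14435/0.18395 = 0.7848.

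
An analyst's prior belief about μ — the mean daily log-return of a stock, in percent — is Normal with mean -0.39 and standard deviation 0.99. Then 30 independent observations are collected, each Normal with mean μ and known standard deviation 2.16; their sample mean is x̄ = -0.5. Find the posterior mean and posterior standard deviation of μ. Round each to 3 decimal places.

Prior precision 1/τ₀² = 1/0.99² = 1.02030; data precision n/σ² = 30/2.16² = 6.43004.
Posterior precision = 1.02030 + 6.43004 = 7.45035, giving posterior SD = 1/√7.45035 = 0.366.
Posterior mean = (1.02030·-0.39 + 6.43004·-0.5) / 7.45035 = -0.485.

Posterior mean ≈ -0.485; posterior SD ≈ 0.366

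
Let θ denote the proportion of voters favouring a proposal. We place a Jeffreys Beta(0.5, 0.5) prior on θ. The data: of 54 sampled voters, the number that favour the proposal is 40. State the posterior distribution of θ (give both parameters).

Posterior: Beta(40.5, 14.5)

Observing 40 successes and 14 failures updates Beta(0.5, 0.5) by adding the success and failure counts to the two shape parameters: α = 0.5+40 = 40.5, β = 0.5+14 = 14.5.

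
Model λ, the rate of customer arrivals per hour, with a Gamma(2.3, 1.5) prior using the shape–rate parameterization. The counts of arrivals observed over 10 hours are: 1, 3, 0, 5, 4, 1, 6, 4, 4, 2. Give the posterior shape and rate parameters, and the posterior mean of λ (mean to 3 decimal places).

Posterior: Gamma(shape=32.3, rate=11.5); mean ≈ 2.809

The Poisson likelihood adds the total count to the shape and the number of exposure periods to the rate. Here ∑xᵢ = 30 and n = 10, so shape 2.3→32.3 and rate 1.5→11.5.
Posterior mean = shape/rate = 32.3/11.5 = 2.809.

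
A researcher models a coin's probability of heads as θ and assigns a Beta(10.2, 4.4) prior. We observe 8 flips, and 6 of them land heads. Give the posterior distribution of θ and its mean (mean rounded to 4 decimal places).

Observing 6 successes and 2 failures updates Beta(10.2, 4.4) by adding the success and failure counts to the two shape parameters: α = 10.2+6 = 16.2, β = 4.4+2 = 6.4.
E[θ | data] = 16.2/(16.2+6.4) = 0.7168.

Posterior: Beta(16.2, 6.4); mean ≈ 0.7168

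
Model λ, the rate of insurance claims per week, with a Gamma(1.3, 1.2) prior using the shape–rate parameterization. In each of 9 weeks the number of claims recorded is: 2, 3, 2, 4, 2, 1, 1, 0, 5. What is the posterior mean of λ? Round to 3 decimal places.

Total count ∑xᵢ = 20 over n = 9 weeks.
Gamma is conjugate to the Poisson likelihood: posterior is Gamma(shape = 1.3+20 = 21.3, rate = 1.2+9 = 10.2).
Posterior mean = shape/rate = 21.3/10.2 = 2.088.

Posterior mean ≈ 2.088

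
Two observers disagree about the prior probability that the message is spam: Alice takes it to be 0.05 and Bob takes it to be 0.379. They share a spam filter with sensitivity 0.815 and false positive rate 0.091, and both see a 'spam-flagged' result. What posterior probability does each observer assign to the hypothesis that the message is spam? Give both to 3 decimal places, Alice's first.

P('+'|H) = 0.815, P('+'|¬H) = 0.091.
Alice: numerator 0.815·0.05 = 0.040750; evidence = 0.040750+0.091·0.95 = 0.12720; posterior = 0.320.
Bob: numerator 0.815·0.379 = 0.30888; evidence = 0.30888+0.091·0.621 = 0.36540; posterior = 0.845.

Alice: 0.320; Bob: 0.845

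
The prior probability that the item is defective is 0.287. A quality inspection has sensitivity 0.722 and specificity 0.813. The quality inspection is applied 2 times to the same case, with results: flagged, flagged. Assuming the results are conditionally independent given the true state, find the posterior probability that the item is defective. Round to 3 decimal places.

Let H be the event that the item is defective; start with P(H) = 0.287. P('flagged'|H) = 0.722, P('flagged'|¬H) = 0.187.
Update on result 1 ('flagged'): P(H) ← 0.722·0.2870 / (0.722·0.2870 + 0.187·0.7130) = 0.20721/0.34054 = 0.6085.
Update on result 2 ('flagged'): P(H) ← 0.722·0.6085 / (0.722·0.6085 + 0.187·0.3915) = 0.43932/0.51254 = 0.8572.

Posterior P(H) ≈ 0.857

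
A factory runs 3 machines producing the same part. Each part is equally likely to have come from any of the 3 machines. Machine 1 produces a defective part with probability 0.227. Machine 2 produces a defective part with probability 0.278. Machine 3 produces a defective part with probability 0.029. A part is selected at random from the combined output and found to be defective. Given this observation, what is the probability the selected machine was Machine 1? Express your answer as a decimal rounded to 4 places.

Tabulate prior·likelihood by source: [1] prior 0.333333, lik 0.227, product 0.07567; [2] prior 0.333333, lik 0.278, product 0.09267; [3] prior 0.333333, lik 0.029, product 0.009667.
Normalizing constant = 0.17800; the posterior for Machine 1 is its product over the sum, 0.07567/0.17800 = 0.4251.

Posterior probability ≈ 0.4251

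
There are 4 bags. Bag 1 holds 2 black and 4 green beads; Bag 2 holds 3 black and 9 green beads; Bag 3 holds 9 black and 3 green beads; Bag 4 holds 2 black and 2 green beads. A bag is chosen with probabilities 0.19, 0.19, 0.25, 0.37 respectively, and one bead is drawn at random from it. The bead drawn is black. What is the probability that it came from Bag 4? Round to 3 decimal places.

Posterior probability ≈ 0.383

P(black|Bag 1) = 0.3333; P(black|Bag 2) = 0.25; P(black|Bag 3) = 0.75; P(black|Bag 4) = 0.5.
Prior × likelihood for each source: 0.19·0.3333=0.06333, 0.19·0.25=0.04750, 0.25·0.75=0.1875, 0.37·0.5=0.1850. Summing gives P(black) = 0.48333.
P(Bag 4 | black) = 0.1850 / 0.48333 = 0.383.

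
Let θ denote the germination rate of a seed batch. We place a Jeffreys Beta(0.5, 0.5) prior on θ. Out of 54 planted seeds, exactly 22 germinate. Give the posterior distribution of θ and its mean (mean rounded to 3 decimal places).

The binomial likelihood is conjugate to the Beta prior: with 22 successes and 32 failures, the posterior is Beta(0.5+22, 0.5+32) = Beta(22.5, 32.5).
Posterior mean = α/(α+β) = 22.5/55 = 0.409.

Posterior: Beta(22.5, 32.5); mean ≈ 0.409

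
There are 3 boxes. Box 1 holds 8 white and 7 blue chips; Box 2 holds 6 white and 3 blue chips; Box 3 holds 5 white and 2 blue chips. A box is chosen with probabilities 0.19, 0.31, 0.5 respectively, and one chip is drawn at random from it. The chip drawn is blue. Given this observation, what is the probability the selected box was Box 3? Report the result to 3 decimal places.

Posterior probability ≈ 0.427

Tabulate prior·likelihood by source: [1] prior 0.19, lik 0.4667, product 0.08867; [2] prior 0.31, lik 0.3333, product 0.1033; [3] prior 0.5, lik 0.2857, product 0.1429.
Normalizing constant = 0.33486; the posterior for Box 3 is its product over the sum, 0.1429/0.33486 = 0.427.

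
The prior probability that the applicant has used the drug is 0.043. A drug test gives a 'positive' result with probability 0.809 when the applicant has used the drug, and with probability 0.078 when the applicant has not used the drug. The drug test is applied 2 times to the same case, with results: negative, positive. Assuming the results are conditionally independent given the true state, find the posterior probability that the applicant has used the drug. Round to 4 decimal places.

Posterior P(H) ≈ 0.0880

Let H be the event that the applicant has used the drug; start with P(H) = 0.043. P('positive'|H) = 0.809, P('positive'|¬H) = 0.078.
Update on result 1 ('negative'): P(H) ← 0.191·0.0430 / (0.191·0.0430 + 0.922·0.9570) = 0.0082130/0.89057 = 0.0092.
Update on result 2 ('positive'): P(H) ← 0.809·0.0092 / (0.809·0.0092 + 0.078·0.9908) = 0.0074608/0.084741 = 0.0880.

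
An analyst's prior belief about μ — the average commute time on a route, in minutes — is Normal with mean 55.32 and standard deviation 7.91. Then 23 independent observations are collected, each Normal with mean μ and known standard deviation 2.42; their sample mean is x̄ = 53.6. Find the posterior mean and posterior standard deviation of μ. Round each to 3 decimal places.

Posterior mean ≈ 53.607; posterior SD ≈ 0.504

Prior precision 1/τ₀² = 1/7.91² = 0.0159826; data precision n/σ² = 23/2.42² = 3.92733.
Posterior precision = 0.0159826 + 3.92733 = 3.94331, giving posterior SD = 1/√3.94331 = 0.504.
Posterior mean = (0.0159826·55.32 + 3.92733·53.6) / 3.94331 = 53.607.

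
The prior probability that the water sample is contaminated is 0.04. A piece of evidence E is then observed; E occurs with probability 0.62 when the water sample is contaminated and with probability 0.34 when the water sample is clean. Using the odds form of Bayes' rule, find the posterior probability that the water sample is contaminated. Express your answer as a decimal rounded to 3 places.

Prior odds = 0.04/(1−0.04) = 0.041667. In log-odds, ln(0.041667) = -3.1781.
Add log likelihood ratio: ln(1.8235) = 0.60077.
Posterior log-odds = -2.5773, so posterior odds = exp(-2.5773) = 0.075980. Converting, P(H|E) = 0.075980/1.0760 = 0.071.

Posterior probability ≈ 0.071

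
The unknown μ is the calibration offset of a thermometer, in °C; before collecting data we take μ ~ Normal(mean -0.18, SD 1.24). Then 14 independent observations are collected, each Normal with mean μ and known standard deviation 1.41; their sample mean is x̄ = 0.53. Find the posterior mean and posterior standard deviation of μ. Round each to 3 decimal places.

With known σ, the Normal prior is conjugate. Weight on the data is w = (n/σ²)/(n/σ² + 1/τ₀²) = 7.04190/(7.04190+0.650364) = 0.91545.
Posterior mean = w·x̄ + (1−w)·μ₀ = 0.91545·0.53 + 0.084548·-0.18 = 0.470. Posterior variance = 1/(7.04190+0.650364) = 0.130001, so SD = 0.361.

Posterior mean ≈ 0.470; posterior SD ≈ 0.361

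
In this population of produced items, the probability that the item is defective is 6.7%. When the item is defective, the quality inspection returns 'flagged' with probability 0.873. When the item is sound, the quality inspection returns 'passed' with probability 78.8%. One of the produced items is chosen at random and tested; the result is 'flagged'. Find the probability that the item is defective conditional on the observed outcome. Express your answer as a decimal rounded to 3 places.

Write H for 'the item is defective'. Prior odds H:¬H = 0.067/0.933 = 0.071811. For the 'flagged' outcome, the likelihood ratio is 0.873/0.212 = 4.1179.
Posterior odds = 0.071811 × 4.1179 = 0.29571, so P(H|E) = 0.29571/(1+0.29571) = 0.228.

P(H | E) ≈ 0.228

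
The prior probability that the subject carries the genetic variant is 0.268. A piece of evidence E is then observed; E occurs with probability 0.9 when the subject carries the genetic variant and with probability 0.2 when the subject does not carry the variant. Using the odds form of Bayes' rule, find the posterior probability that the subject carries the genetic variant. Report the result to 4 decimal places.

Posterior probability ≈ 0.6223

Prior odds = 0.268/(1−0.268) = 0.36612. In log-odds, ln(0.36612) = -1.0048.
Add log likelihood ratio: ln(4.5000) = 1.5041.
Posterior log-odds = 0.49928, so posterior odds = exp(0.49928) = 1.6475. Converting, P(H|E) = 1.6475/2.6475 = 0.6223.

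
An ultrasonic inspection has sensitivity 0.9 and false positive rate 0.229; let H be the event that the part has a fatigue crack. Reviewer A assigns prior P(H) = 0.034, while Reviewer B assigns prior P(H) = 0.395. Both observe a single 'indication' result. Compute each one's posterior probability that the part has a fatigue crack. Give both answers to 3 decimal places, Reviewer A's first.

Reviewer A: 0.122; Reviewer B: 0.720

P('+'|H) = 0.9, P('+'|¬H) = 0.229.
Reviewer A: numerator 0.9·0.034 = 0.030600; evidence = 0.030600+0.229·0.966 = 0.25181; posterior = 0.122.
Reviewer B: numerator 0.9·0.395 = 0.35550; evidence = 0.35550+0.229·0.605 = 0.49405; posterior = 0.720.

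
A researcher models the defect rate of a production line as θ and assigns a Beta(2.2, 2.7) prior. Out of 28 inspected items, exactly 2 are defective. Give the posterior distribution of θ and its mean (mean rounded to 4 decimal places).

Observing 2 successes and 26 failures updates Beta(2.2, 2.7) by adding the success and failure counts to the two shape parameters: α = 2.2+2 = 4.2, β = 2.7+26 = 28.7.
E[θ | data] = 4.2/(4.2+28.7) = 0.1277.

Posterior: Beta(4.2, 28.7); mean ≈ 0.1277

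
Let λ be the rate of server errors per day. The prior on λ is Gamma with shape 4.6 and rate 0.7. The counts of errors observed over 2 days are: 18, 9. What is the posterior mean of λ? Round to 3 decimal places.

Posterior mean ≈ 11.704

The Poisson likelihood adds the total count to the shape and the number of exposure periods to the rate. Here ∑xᵢ = 27 and n = 2, so shape 4.6→31.6 and rate 0.7→2.7.
E[λ | data] = 31.6/2.7 = 11.704.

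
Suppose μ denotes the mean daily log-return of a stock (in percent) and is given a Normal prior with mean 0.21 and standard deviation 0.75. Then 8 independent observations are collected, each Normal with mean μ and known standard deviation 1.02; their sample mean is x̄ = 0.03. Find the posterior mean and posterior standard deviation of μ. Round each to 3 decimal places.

With known σ, the Normal prior is conjugate. Weight on the data is w = (n/σ²)/(n/σ² + 1/τ₀²) = 7.68935/(7.68935+1.77778) = 0.81222.
Posterior mean = w·x̄ + (1−w)·μ₀ = 0.81222·0.03 + 0.18778·0.21 = 0.064. Posterior variance = 1/(7.68935+1.77778) = 0.105629, so SD = 0.325.

Posterior mean ≈ 0.064; posterior SD ≈ 0.325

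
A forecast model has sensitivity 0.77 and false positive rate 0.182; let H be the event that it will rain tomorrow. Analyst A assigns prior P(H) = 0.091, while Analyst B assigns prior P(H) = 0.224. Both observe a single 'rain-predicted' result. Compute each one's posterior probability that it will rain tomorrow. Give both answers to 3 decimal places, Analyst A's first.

P('+'|H) = 0.77, P('+'|¬H) = 0.182.
Analyst A: numerator 0.77·0.091 = 0.070070; evidence = 0.070070+0.182·0.909 = 0.23551; posterior = 0.298.
Analyst B: numerator 0.77·0.224 = 0.17248; evidence = 0.17248+0.182·0.776 = 0.31371; posterior = 0.550.

Analyst A: 0.298; Analyst B: 0.550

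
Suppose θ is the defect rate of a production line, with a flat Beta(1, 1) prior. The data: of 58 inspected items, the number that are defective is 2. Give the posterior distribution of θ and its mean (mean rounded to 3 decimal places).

Posterior: Beta(3, 57); mean ≈ 0.050

The binomial likelihood is conjugate to the Beta prior: with 2 successes and 56 failures, the posterior is Beta(1+2, 1+56) = Beta(3, 57).
Posterior mean = α/(α+β) = 3/60 = 0.050.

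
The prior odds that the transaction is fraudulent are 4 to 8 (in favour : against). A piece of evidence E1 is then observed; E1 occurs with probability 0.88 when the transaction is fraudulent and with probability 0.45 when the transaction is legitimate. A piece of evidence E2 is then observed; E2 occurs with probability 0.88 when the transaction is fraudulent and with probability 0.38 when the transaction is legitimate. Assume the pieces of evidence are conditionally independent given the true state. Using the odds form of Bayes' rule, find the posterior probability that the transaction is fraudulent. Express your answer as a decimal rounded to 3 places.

Posterior probability ≈ 0.694

Prior odds = 4/8 = 0.50000. In log-odds, ln(0.50000) = -0.69315.
Add log likelihood ratios: ln(1.9556) + ln(2.3158) = 1.5104.
Posterior log-odds = 0.81728, so posterior odds = exp(0.81728) = 2.2643. Converting, P(H|E) = 2.2643/3.2643 = 0.694.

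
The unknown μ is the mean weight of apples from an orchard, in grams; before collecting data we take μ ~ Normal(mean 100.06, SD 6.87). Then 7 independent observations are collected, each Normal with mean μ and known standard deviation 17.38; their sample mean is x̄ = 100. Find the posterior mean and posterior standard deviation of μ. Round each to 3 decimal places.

Posterior mean ≈ 100.029; posterior SD ≈ 4.748

With known σ, the Normal prior is conjugate. Weight on the data is w = (n/σ²)/(n/σ² + 1/τ₀²) = 0.0231739/(0.0231739+0.0211878) = 0.52238.
Posterior mean = w·x̄ + (1−w)·μ₀ = 0.52238·100 + 0.47762·100.06 = 100.029. Posterior variance = 1/(0.0231739+0.0211878) = 22.5420, so SD = 4.748.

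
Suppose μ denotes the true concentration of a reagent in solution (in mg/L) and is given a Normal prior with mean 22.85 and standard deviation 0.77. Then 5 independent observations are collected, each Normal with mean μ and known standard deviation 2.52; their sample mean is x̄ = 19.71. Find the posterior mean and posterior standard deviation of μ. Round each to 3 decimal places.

With known σ, the Normal prior is conjugate. Weight on the data is w = (n/σ²)/(n/σ² + 1/τ₀²) = 0.787352/(0.787352+1.68663) = 0.31825.
Posterior mean = w·x̄ + (1−w)·μ₀ = 0.31825·19.71 + 0.68175·22.85 = 21.851. Posterior variance = 1/(0.787352+1.68663) = 0.404207, so SD = 0.636.

Posterior mean ≈ 21.851; posterior SD ≈ 0.636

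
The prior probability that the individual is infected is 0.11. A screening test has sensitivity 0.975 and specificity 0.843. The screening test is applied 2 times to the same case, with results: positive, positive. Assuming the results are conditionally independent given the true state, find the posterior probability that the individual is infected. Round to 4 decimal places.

With H the event that the individual is infected, the joint likelihood of the observed sequence is P(data|H) = 0.975·0.975 = 0.95062 and P(data|¬H) = 0.157·0.157 = 0.024649.
Bayes: P(H|data) = 0.11·0.95062 / (0.11·0.95062 + 0.89·0.024649) = 0.10457/0.12651 = 0.8266.

Posterior P(H) ≈ 0.8266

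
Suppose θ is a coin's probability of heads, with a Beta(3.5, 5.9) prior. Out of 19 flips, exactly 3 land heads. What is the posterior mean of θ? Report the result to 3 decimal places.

Observing 3 successes and 16 failures updates Beta(3.5, 5.9) by adding the success and failure counts to the two shape parameters: α = 3.5+3 = 6.5, β = 5.9+16 = 21.9.
Posterior mean = α/(α+β) = 6.5/28.4 = 0.229.

Posterior mean ≈ 0.229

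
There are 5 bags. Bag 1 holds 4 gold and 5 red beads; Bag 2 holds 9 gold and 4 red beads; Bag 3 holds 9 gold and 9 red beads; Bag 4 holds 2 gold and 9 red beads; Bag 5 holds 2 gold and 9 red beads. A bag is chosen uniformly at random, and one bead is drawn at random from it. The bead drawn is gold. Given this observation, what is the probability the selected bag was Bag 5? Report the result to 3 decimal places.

Tabulate prior·likelihood by source: [1] prior 0.2, lik 0.4444, product 0.08889; [2] prior 0.2, lik 0.6923, product 0.1385; [3] prior 0.2, lik 0.5, product 0.1000; [4] prior 0.2, lik 0.1818, product 0.03636; [5] prior 0.2, lik 0.1818, product 0.03636.
Normalizing constant = 0.40008; the posterior for Bag 5 is its product over the sum, 0.03636/0.40008 = 0.091.

Posterior probability ≈ 0.091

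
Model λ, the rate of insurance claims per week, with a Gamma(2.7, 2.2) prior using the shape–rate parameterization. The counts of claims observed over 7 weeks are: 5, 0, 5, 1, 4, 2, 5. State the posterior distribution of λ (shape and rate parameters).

The Poisson likelihood adds the total count to the shape and the number of exposure periods to the rate. Here ∑xᵢ = 22 and n = 7, so shape 2.7→24.7 and rate 2.2→9.2.

Posterior: Gamma(shape=24.7, rate=9.2)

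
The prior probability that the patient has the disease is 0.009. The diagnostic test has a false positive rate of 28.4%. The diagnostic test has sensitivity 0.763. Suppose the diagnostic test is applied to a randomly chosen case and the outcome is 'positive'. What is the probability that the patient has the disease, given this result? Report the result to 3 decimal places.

Write H for 'the patient has the disease'. Prior odds H:¬H = 0.009/0.991 = 0.0090817. For the 'positive' outcome, the likelihood ratio is 0.763/0.284 = 2.6866.
Posterior odds = 0.0090817 × 2.6866 = 0.024399, so P(H|E) = 0.024399/(1+0.024399) = 0.024.

P(H | E) ≈ 0.024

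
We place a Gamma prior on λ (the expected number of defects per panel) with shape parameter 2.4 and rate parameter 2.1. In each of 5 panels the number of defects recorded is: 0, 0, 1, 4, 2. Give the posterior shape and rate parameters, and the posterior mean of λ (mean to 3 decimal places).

Posterior: Gamma(shape=9.4, rate=7.1); mean ≈ 1.324

The Poisson likelihood adds the total count to the shape and the number of exposure periods to the rate. Here ∑xᵢ = 7 and n = 5, so shape 2.4→9.4 and rate 2.1→7.1.
E[λ | data] = 9.4/7.1 = 1.324.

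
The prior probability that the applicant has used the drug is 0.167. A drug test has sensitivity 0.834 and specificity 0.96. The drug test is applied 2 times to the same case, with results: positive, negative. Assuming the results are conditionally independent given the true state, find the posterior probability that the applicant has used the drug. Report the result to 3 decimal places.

Posterior P(H) ≈ 0.420

Let H be the event that the applicant has used the drug; start with P(H) = 0.167. P('positive'|H) = 0.834, P('positive'|¬H) = 0.04.
Update on result 1 ('positive'): P(H) ← 0.834·0.1670 / (0.834·0.1670 + 0.04·0.8330) = 0.13928/0.17260 = 0.8070.
Update on result 2 ('negative'): P(H) ← 0.166·0.8070 / (0.166·0.8070 + 0.96·0.1930) = 0.13395/0.31928 = 0.4195.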